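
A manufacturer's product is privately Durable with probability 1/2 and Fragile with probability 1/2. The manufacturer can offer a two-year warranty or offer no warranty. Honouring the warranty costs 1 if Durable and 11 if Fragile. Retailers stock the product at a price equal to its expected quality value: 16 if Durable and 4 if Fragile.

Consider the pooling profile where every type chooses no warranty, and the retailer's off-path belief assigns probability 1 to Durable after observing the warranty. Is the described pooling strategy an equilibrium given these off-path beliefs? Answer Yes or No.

No

On path, the retailer holds the prior and pays 1/2·16 + 1/2·4 = 10. Off path (the warranty), believing Durable, it pays 16.
Durable: no warranty nets 10; the warranty nets 16 − 1 = 15. Durable would deviate.
Fragile: no warranty nets 10; the warranty nets 16 − 11 = 5. Fragile stays.
A type deviates, so pooling fails.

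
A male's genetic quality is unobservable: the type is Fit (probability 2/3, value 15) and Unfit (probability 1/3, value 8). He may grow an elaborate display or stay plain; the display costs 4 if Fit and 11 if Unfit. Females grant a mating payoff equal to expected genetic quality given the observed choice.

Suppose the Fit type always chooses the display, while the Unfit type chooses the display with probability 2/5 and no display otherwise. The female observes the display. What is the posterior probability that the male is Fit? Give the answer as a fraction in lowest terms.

P(the display) = (2/3)·1 + (1/3)·(2/5) = 4/5.
By Bayes' rule, P(Fit | the display) = (2/3) / (4/5) = 5/6.

5/6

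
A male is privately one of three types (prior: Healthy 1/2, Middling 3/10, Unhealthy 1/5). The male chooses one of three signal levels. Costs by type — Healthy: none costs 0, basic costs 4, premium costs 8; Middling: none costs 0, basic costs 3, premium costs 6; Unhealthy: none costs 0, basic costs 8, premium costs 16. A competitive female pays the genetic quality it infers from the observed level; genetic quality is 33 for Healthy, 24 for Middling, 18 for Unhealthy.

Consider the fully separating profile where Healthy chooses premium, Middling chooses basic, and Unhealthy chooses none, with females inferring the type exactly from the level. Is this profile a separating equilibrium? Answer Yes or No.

Separating mating payoffs: premium → 33, basic → 24, none → 18.
Healthy (assigned premium): none: 18 − 0 = 18; basic: 24 − 4 = 20; premium: 33 − 8 = 25. Healthy stays.
Middling (assigned basic): none: 18 − 0 = 18; basic: 24 − 3 = 21; premium: 33 − 6 = 27. Middling prefers premium.
Unhealthy (assigned none): none: 18 − 0 = 18; basic: 24 − 8 = 16; premium: 33 − 16 = 17. Unhealthy stays.
At least one type deviates; the separating profile fails.

No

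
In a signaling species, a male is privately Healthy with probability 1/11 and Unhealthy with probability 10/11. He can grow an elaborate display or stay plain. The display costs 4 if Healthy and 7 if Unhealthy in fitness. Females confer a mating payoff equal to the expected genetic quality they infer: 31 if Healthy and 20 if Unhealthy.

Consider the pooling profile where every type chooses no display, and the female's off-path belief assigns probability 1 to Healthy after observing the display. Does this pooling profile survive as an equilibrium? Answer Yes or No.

No

On path, the female holds the prior and pays 1/11·31 + 10/11·20 = 21. Off path (the display), believing Healthy, it pays 31.
Healthy: no display nets 21; the display nets 31 − 4 = 27. Healthy would deviate.
Unhealthy: no display nets 21; the display nets 31 − 7 = 24. Unhealthy would deviate.
A type deviates, so pooling fails.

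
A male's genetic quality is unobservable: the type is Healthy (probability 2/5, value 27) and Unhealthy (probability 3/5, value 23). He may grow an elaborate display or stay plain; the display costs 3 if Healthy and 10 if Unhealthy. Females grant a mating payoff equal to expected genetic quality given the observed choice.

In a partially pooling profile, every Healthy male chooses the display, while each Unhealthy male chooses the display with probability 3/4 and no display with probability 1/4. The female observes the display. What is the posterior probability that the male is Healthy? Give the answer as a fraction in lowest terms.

8/17

P(the display) = (2/5)·1 + (3/5)·(3/4) = 17/20.
By Bayes' rule, P(Healthy | the display) = (2/5) / (17/20) = 8/17.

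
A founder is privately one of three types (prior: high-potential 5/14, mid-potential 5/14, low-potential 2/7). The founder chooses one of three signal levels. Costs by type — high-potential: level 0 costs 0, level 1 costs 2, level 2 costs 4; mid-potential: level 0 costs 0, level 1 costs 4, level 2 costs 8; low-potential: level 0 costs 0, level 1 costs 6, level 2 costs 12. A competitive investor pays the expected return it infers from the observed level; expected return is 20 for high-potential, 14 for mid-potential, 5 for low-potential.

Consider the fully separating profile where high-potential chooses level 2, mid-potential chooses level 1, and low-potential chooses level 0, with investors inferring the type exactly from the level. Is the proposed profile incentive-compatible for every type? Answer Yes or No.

No

Separating valuations: level 2 → 20, level 1 → 14, level 0 → 5.
high-potential (assigned level 2): level 0: 5 − 0 = 5; level 1: 14 − 2 = 12; level 2: 20 − 4 = 16. high-potential stays.
mid-potential (assigned level 1): level 0: 5 − 0 = 5; level 1: 14 − 4 = 10; level 2: 20 − 8 = 12. mid-potential prefers level 2.
low-potential (assigned level 0): level 0: 5 − 0 = 5; level 1: 14 − 6 = 8; level 2: 20 − 12 = 8. low-potential prefers level 1.
At least one type deviates; the separating profile fails.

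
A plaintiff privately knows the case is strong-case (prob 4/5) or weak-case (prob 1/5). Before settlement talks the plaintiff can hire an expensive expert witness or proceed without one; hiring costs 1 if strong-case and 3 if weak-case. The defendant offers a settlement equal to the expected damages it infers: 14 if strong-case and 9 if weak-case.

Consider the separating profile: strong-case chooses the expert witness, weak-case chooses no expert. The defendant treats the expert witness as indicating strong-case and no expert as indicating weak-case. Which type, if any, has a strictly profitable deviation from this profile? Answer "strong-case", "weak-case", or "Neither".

weak-case

The expert witness pays 14; no expert pays 9.
strong-case: assigned the expert witness, nets 14 − 1 = 13; deviating to no expert nets 9.
weak-case: assigned no expert, nets 9; deviating to the expert witness nets 14 − 3 = 11.
The weak-case type gains 2 by deviating.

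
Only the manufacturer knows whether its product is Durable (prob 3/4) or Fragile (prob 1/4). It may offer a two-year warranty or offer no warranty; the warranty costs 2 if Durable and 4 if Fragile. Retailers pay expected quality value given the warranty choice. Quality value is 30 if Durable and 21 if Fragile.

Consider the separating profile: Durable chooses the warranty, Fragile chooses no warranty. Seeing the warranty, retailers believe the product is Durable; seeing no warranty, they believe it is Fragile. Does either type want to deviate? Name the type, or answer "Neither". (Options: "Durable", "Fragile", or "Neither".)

The warranty pays 30; no warranty pays 21.
Durable: assigned the warranty, nets 30 − 2 = 28; deviating to no warranty nets 21.
Fragile: assigned no warranty, nets 21; deviating to the warranty nets 30 − 4 = 26.
The Fragile type gains 5 by deviating.

Fragile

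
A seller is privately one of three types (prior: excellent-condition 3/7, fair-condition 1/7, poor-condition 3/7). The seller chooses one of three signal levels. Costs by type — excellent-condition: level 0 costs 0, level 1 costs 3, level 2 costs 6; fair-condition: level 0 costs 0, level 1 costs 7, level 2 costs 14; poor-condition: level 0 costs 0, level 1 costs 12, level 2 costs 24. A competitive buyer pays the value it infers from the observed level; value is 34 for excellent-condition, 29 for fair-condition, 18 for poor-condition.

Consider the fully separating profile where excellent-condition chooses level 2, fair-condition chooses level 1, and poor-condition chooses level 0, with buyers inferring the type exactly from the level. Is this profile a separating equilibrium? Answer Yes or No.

Yes

Separating prices: level 2 → 34, level 1 → 29, level 0 → 18.
excellent-condition (assigned level 2): level 0: 18 − 0 = 18; level 1: 29 − 3 = 26; level 2: 34 − 6 = 28. excellent-condition stays.
fair-condition (assigned level 1): level 0: 18 − 0 = 18; level 1: 29 − 7 = 22; level 2: 34 − 14 = 20. fair-condition stays.
poor-condition (assigned level 0): level 0: 18 − 0 = 18; level 1: 29 − 12 = 17; level 2: 34 − 24 = 10. poor-condition stays.
Every type prefers its assigned level; separation holds.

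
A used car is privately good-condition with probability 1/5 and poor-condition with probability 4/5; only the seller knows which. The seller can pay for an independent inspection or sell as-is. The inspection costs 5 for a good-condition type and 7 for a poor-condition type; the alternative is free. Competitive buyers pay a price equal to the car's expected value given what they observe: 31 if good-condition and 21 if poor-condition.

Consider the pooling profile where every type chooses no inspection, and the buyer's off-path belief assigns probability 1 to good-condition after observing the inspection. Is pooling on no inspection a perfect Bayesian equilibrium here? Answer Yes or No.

No

On path, the buyer holds the prior and pays 1/5·31 + 4/5·21 = 23. Off path (the inspection), believing good-condition, it pays 31.
good-condition: no inspection nets 23; the inspection nets 31 − 5 = 26. good-condition would deviate.
poor-condition: no inspection nets 23; the inspection nets 31 − 7 = 24. poor-condition would deviate.
A type deviates, so pooling fails.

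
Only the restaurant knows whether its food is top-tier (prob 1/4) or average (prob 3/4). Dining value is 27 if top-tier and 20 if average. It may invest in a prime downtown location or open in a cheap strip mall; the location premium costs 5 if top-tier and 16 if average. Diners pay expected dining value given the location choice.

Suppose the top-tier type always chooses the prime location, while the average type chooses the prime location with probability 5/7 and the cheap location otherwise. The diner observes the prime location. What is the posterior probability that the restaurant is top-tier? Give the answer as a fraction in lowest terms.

P(the prime location) = (1/4)·1 + (3/4)·(5/7) = 11/14.
By Bayes' rule, P(top-tier | the prime location) = (1/4) / (11/14) = 7/22.

7/22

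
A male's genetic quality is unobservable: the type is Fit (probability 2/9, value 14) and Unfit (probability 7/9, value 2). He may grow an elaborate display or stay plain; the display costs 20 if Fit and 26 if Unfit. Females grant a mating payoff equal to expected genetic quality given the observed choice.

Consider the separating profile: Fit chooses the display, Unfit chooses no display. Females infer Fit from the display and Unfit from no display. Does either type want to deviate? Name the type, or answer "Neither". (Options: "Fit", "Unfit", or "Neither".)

Fit

The display pays 14; no display pays 2.
Fit: assigned the display, nets 14 − 20 = -6; deviating to no display nets 2.
Unfit: assigned no display, nets 2; deviating to the display nets 14 − 26 = -12.
The Fit type gains 8 by deviating.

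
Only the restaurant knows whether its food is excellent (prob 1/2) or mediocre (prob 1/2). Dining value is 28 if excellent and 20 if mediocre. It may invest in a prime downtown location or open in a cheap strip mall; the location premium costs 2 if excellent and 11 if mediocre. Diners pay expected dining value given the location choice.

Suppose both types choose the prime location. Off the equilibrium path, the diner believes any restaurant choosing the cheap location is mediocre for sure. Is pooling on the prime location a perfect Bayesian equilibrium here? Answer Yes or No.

No

On path, the diner holds the prior and pays 1/2·28 + 1/2·20 = 24. Off path (the cheap location), believing mediocre, it pays 20.
excellent: the prime location nets 24 − 2 = 22; the cheap location nets 20. excellent stays.
mediocre: the prime location nets 24 − 11 = 13; the cheap location nets 20. mediocre would deviate.
A type deviates, so pooling fails.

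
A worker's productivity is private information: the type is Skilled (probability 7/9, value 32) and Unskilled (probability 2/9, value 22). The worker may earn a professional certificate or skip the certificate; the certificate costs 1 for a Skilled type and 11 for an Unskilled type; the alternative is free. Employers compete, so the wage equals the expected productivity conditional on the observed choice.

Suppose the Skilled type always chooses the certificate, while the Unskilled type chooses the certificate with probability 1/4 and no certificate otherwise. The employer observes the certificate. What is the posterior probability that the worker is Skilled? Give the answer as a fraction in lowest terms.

14/15

P(the certificate) = (7/9)·1 + (2/9)·(1/4) = 5/6.
By Bayes' rule, P(Skilled | the certificate) = (7/9) / (5/6) = 14/15.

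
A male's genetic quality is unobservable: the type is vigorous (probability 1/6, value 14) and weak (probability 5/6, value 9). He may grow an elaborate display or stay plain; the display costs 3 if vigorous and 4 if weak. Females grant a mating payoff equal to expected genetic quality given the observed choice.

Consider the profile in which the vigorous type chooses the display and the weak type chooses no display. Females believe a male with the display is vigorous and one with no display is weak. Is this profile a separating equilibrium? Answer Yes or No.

No

Under these beliefs, the display earns mating payoff 14 and no display earns mating payoff 9.
vigorous: the display nets 14 − 3 = 11; no display nets 9. vigorous prefers the display.
weak: the display nets 14 − 4 = 10; no display nets 9. weak would deviate to the display.
weak has a profitable deviation, so the profile is not an equilibrium.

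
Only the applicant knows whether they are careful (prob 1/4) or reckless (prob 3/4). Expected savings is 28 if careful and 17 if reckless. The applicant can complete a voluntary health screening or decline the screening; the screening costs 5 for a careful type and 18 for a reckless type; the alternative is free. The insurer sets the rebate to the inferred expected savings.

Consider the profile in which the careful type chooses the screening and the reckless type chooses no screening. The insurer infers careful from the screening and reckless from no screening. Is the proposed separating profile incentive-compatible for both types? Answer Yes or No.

Yes

Under these beliefs, the screening earns rebate 28 and no screening earns rebate 17.
careful: the screening nets 28 − 5 = 23; no screening nets 17. careful prefers the screening.
reckless: the screening nets 28 − 18 = 10; no screening nets 17. reckless prefers no screening.
Neither type deviates, so the separating profile is an equilibrium.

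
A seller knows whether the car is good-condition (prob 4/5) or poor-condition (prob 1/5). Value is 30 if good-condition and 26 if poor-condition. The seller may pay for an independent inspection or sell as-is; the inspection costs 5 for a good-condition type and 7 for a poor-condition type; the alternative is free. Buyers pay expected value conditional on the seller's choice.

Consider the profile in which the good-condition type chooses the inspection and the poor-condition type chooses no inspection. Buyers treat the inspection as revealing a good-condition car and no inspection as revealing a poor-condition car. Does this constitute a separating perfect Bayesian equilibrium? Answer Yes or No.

No

Under these beliefs, the inspection earns price 30 and no inspection earns price 26.
good-condition: the inspection nets 30 − 5 = 25; no inspection nets 26. good-condition would deviate to no inspection.
poor-condition: the inspection nets 30 − 7 = 23; no inspection nets 26. poor-condition prefers no inspection.
good-condition has a profitable deviation, so the profile is not an equilibrium.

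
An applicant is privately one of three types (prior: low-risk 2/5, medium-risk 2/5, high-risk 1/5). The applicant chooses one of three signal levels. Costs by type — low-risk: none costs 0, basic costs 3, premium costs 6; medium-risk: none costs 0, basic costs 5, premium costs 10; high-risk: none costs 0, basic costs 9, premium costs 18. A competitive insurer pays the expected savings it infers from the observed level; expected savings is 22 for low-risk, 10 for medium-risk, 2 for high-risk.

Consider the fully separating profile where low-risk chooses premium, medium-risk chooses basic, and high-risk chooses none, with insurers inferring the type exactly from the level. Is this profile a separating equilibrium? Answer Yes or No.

No

Separating rebates: premium → 22, basic → 10, none → 2.
low-risk (assigned premium): none: 2 − 0 = 2; basic: 10 − 3 = 7; premium: 22 − 6 = 16. low-risk stays.
medium-risk (assigned basic): none: 2 − 0 = 2; basic: 10 − 5 = 5; premium: 22 − 10 = 12. medium-risk prefers premium.
high-risk (assigned none): none: 2 − 0 = 2; basic: 10 − 9 = 1; premium: 22 − 18 = 4. high-risk prefers premium.
At least one type deviates; the separating profile fails.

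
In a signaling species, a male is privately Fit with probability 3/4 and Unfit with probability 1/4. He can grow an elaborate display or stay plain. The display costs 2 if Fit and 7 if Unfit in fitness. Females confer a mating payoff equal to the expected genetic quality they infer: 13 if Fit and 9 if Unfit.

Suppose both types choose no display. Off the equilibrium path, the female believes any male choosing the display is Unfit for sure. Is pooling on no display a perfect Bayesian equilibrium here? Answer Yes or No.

On path, the female holds the prior and pays 3/4·13 + 1/4·9 = 12. Off path (the display), believing Unfit, it pays 9.
Fit: no display nets 12; the display nets 9 − 2 = 7. Fit stays.
Unfit: no display nets 12; the display nets 9 − 7 = 2. Unfit stays.
No type deviates, so pooling is sustained.

Yes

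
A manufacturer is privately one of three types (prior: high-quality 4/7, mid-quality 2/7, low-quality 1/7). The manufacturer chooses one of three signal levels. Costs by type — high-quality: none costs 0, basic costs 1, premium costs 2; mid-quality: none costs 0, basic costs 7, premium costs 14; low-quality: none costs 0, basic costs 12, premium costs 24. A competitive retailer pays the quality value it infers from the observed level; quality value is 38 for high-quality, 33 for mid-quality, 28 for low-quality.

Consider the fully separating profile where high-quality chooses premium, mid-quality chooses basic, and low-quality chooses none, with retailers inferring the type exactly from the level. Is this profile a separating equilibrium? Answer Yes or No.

No

Separating prices: premium → 38, basic → 33, none → 28.
high-quality (assigned premium): none: 28 − 0 = 28; basic: 33 − 1 = 32; premium: 38 − 2 = 36. high-quality stays.
mid-quality (assigned basic): none: 28 − 0 = 28; basic: 33 − 7 = 26; premium: 38 − 14 = 24. mid-quality prefers none.
low-quality (assigned none): none: 28 − 0 = 28; basic: 33 − 12 = 21; premium: 38 − 24 = 14. low-quality stays.
At least one type deviates; the separating profile fails.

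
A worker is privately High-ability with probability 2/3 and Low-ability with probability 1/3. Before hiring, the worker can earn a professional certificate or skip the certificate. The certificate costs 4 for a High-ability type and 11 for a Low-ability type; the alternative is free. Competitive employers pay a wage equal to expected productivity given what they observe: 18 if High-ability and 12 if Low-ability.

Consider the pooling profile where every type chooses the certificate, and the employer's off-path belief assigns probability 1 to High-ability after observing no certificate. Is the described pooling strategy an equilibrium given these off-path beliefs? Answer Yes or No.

No

On path, the employer holds the prior and pays 2/3·18 + 1/3·12 = 16. Off path (no certificate), believing High-ability, it pays 18.
High-ability: the certificate nets 16 − 4 = 12; no certificate nets 18. High-ability would deviate.
Low-ability: the certificate nets 16 − 11 = 5; no certificate nets 18. Low-ability would deviate.
A type deviates, so pooling fails.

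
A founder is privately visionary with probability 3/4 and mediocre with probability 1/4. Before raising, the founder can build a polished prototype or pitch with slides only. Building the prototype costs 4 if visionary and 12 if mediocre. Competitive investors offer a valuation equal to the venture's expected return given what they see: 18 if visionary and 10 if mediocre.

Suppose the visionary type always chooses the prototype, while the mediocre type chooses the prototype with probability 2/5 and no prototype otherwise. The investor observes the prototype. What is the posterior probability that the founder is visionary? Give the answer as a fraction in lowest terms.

15/17

P(the prototype) = (3/4)·1 + (1/4)·(2/5) = 17/20.
By Bayes' rule, P(visionary | the prototype) = (3/4) / (17/20) = 15/17.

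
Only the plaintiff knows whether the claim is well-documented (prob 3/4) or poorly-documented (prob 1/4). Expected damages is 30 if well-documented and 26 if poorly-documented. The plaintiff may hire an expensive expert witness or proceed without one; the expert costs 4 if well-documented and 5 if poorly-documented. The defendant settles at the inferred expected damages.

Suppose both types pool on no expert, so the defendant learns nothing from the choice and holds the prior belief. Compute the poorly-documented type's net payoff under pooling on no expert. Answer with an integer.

29

Pooled settlement = 3/4·30 + 1/4·26 = 29.
poorly-documented pays no cost for no expert, so net payoff = 29.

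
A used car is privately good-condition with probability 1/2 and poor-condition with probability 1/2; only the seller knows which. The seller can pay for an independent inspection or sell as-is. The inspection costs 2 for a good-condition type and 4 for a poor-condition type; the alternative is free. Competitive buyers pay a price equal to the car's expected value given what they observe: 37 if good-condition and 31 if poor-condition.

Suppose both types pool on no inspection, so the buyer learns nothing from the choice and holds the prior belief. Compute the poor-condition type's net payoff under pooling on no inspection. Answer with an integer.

34

Pooled price = 1/2·37 + 1/2·31 = 34.
poor-condition pays no cost for no inspection, so net payoff = 34.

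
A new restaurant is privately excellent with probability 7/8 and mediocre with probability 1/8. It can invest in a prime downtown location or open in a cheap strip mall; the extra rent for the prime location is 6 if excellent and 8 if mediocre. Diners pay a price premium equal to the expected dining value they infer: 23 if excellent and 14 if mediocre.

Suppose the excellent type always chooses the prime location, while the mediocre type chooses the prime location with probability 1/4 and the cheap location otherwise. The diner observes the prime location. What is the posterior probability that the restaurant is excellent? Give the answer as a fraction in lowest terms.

P(the prime location) = (7/8)·1 + (1/8)·(1/4) = 29/32.
By Bayes' rule, P(excellent | the prime location) = (7/8) / (29/32) = 28/29.

28/29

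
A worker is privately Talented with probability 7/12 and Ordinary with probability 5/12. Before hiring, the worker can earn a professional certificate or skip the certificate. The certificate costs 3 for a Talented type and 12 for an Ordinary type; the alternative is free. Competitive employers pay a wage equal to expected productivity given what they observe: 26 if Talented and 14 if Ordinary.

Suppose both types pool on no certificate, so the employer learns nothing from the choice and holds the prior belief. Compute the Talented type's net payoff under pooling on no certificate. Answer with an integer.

Pooled wage = 7/12·26 + 5/12·14 = 21.
Talented pays no cost for no certificate, so net payoff = 21.

21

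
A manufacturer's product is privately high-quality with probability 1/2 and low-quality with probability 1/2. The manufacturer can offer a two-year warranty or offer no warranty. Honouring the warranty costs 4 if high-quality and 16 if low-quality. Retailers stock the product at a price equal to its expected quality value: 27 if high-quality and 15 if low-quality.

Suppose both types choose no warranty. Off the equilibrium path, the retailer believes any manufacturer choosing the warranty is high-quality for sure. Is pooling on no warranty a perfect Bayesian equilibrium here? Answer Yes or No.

No

On path, the retailer holds the prior and pays 1/2·27 + 1/2·15 = 21. Off path (the warranty), believing high-quality, it pays 27.
high-quality: no warranty nets 21; the warranty nets 27 − 4 = 23. high-quality would deviate.
low-quality: no warranty nets 21; the warranty nets 27 − 16 = 11. low-quality stays.
A type deviates, so pooling fails.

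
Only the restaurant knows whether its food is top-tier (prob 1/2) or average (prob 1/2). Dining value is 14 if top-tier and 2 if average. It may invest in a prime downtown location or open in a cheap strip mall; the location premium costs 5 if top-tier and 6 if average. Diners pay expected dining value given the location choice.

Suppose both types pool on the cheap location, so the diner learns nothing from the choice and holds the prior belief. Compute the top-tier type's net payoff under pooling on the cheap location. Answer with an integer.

Pooled price premium = 1/2·14 + 1/2·2 = 8.
top-tier pays no cost for the cheap location, so net payoff = 8.

8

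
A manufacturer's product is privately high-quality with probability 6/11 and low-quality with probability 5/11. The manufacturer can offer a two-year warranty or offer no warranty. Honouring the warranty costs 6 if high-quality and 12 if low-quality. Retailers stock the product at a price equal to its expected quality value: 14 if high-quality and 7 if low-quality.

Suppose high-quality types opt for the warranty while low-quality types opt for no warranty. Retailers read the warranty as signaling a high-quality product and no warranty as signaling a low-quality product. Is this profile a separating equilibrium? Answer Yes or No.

Under these beliefs, the warranty earns price 14 and no warranty earns price 7.
high-quality: the warranty nets 14 − 6 = 8; no warranty nets 7. high-quality prefers the warranty.
low-quality: the warranty nets 14 − 12 = 2; no warranty nets 7. low-quality prefers no warranty.
Neither type deviates, so the separating profile is an equilibrium.

Yes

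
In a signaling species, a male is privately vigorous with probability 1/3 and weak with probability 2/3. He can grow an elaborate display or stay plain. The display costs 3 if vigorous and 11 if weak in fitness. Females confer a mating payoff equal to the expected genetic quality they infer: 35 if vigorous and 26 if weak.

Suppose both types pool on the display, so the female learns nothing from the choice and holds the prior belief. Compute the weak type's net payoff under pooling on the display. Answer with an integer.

18

Pooled mating payoff = 1/3·35 + 2/3·26 = 29.
weak pays cost 11 for the display, so net payoff = 29 − 11 = 18.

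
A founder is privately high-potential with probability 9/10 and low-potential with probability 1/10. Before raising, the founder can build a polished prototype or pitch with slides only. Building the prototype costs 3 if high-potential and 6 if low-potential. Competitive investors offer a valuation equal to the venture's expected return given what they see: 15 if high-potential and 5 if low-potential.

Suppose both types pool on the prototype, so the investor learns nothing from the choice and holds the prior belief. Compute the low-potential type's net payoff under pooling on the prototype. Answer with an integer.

Pooled valuation = 9/10·15 + 1/10·5 = 14.
low-potential pays cost 6 for the prototype, so net payoff = 14 − 6 = 8.

8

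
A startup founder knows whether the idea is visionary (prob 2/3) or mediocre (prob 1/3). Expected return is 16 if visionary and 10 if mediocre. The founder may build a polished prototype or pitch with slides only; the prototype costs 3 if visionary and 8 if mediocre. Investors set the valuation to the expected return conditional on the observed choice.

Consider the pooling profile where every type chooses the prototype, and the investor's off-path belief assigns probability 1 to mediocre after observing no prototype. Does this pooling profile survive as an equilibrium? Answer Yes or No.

No

On path, the investor holds the prior and pays 2/3·16 + 1/3·10 = 14. Off path (no prototype), believing mediocre, it pays 10.
visionary: the prototype nets 14 − 3 = 11; no prototype nets 10. visionary stays.
mediocre: the prototype nets 14 − 8 = 6; no prototype nets 10. mediocre would deviate.
A type deviates, so pooling fails.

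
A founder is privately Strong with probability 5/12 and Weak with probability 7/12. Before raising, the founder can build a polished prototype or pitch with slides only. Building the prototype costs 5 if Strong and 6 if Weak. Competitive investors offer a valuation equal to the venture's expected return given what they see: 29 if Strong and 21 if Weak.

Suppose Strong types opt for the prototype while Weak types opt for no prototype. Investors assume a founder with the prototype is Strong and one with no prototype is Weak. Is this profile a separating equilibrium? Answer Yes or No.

No

Under these beliefs, the prototype earns valuation 29 and no prototype earns valuation 21.
Strong: the prototype nets 29 − 5 = 24; no prototype nets 21. Strong prefers the prototype.
Weak: the prototype nets 29 − 6 = 23; no prototype nets 21. Weak would deviate to the prototype.
Weak has a profitable deviation, so the profile is not an equilibrium.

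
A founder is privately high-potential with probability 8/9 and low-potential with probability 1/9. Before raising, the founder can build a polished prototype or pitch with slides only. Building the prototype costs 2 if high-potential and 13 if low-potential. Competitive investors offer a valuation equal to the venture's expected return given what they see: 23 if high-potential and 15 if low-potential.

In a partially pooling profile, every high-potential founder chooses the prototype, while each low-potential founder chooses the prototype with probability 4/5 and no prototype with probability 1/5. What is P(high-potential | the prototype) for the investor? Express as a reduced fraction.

10/11

P(the prototype) = (8/9)·1 + (1/9)·(4/5) = 44/45.
By Bayes' rule, P(high-potential | the prototype) = (8/9) / (44/45) = 10/11.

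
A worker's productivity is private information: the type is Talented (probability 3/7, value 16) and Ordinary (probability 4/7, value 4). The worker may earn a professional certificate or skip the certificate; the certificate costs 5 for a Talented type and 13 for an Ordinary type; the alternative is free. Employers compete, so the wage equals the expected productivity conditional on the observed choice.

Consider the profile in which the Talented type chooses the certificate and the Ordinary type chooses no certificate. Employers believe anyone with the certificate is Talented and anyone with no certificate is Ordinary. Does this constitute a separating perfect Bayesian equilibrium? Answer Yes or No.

Yes

Under these beliefs, the certificate earns wage 16 and no certificate earns wage 4.
Talented: the certificate nets 16 − 5 = 11; no certificate nets 4. Talented prefers the certificate.
Ordinary: the certificate nets 16 − 13 = 3; no certificate nets 4. Ordinary prefers no certificate.
Neither type deviates, so the separating profile is an equilibrium.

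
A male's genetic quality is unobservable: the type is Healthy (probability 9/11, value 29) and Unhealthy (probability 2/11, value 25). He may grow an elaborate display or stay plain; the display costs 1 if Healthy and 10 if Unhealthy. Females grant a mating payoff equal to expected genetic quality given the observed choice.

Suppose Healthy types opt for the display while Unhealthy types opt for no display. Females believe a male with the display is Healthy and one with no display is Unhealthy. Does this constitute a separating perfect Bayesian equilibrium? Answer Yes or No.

Under these beliefs, the display earns mating payoff 29 and no display earns mating payoff 25.
Healthy: the display nets 29 − 1 = 28; no display nets 25. Healthy prefers the display.
Unhealthy: the display nets 29 − 10 = 19; no display nets 25. Unhealthy prefers no display.
Neither type deviates, so the separating profile is an equilibrium.

Yes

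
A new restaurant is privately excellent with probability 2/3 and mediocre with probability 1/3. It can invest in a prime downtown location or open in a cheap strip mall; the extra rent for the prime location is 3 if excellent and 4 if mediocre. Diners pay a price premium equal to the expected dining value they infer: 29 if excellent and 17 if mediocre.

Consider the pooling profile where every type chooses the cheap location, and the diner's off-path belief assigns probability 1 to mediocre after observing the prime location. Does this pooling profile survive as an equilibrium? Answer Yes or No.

On path, the diner holds the prior and pays 2/3·29 + 1/3·17 = 25. Off path (the prime location), believing mediocre, it pays 17.
excellent: the cheap location nets 25; the prime location nets 17 − 3 = 14. excellent stays.
mediocre: the cheap location nets 25; the prime location nets 17 − 4 = 13. mediocre stays.
No type deviates, so pooling is sustained.

Yes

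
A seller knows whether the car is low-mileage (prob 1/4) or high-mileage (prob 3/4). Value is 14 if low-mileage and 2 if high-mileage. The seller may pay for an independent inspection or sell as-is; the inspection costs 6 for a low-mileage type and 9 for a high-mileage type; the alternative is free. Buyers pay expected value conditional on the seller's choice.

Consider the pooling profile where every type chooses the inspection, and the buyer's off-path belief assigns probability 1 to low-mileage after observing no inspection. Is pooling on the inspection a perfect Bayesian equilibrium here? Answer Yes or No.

On path, the buyer holds the prior and pays 1/4·14 + 3/4·2 = 5. Off path (no inspection), believing low-mileage, it pays 14.
low-mileage: the inspection nets 5 − 6 = -1; no inspection nets 14. low-mileage would deviate.
high-mileage: the inspection nets 5 − 9 = -4; no inspection nets 14. high-mileage would deviate.
A type deviates, so pooling fails.

No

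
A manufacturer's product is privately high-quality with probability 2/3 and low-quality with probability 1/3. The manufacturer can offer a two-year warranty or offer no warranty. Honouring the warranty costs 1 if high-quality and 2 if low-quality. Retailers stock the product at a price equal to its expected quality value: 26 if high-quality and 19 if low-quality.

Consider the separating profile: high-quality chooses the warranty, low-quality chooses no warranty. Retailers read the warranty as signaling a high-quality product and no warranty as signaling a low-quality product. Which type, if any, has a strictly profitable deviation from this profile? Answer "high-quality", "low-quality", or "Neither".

The warranty pays 26; no warranty pays 19.
high-quality: assigned the warranty, nets 26 − 1 = 25; deviating to no warranty nets 19.
low-quality: assigned no warranty, nets 19; deviating to the warranty nets 26 − 2 = 24.
The low-quality type gains 5 by deviating.

low-quality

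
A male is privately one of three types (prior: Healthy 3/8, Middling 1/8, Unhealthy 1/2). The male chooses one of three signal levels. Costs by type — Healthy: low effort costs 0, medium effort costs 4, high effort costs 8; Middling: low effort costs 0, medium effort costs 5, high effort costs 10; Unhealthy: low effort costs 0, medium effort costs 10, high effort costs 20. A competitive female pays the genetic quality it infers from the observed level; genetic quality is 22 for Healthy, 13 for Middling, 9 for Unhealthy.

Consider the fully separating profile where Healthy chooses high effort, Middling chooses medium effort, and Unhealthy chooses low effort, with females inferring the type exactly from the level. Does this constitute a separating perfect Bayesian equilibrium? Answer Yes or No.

No

Separating mating payoffs: high effort → 22, medium effort → 13, low effort → 9.
Healthy (assigned high effort): low effort: 9 − 0 = 9; medium effort: 13 − 4 = 9; high effort: 22 − 8 = 14. Healthy stays.
Middling (assigned medium effort): low effort: 9 − 0 = 9; medium effort: 13 − 5 = 8; high effort: 22 − 10 = 12. Middling prefers high effort.
Unhealthy (assigned low effort): low effort: 9 − 0 = 9; medium effort: 13 − 10 = 3; high effort: 22 − 20 = 2. Unhealthy stays.
At least one type deviates; the separating profile fails.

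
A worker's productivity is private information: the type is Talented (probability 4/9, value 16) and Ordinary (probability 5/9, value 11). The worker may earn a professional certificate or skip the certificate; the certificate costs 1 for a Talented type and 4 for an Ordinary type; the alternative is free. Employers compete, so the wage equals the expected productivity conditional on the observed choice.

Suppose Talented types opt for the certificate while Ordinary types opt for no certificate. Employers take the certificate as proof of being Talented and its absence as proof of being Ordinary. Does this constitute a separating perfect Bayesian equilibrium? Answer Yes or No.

No

Under these beliefs, the certificate earns wage 16 and no certificate earns wage 11.
Talented: the certificate nets 16 − 1 = 15; no certificate nets 11. Talented prefers the certificate.
Ordinary: the certificate nets 16 − 4 = 12; no certificate nets 11. Ordinary would deviate to the certificate.
Ordinary has a profitable deviation, so the profile is not an equilibrium.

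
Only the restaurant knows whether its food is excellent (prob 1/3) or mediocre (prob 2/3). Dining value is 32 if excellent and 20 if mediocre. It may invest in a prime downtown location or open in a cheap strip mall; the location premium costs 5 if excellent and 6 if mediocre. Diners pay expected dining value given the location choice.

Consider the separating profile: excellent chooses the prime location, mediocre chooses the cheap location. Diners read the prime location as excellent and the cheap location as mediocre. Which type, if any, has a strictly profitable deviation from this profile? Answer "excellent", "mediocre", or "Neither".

The prime location pays 32; the cheap location pays 20.
excellent: assigned the prime location, nets 32 − 5 = 27; deviating to the cheap location nets 20.
mediocre: assigned the cheap location, nets 20; deviating to the prime location nets 32 − 6 = 26.
The mediocre type gains 6 by deviating.

mediocre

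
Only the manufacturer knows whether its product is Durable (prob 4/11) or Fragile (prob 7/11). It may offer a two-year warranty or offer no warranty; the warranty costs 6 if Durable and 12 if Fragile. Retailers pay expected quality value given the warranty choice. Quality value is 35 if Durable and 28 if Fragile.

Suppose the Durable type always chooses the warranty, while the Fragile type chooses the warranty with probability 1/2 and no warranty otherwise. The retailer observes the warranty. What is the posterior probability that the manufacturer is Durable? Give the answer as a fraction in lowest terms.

8/15

P(the warranty) = (4/11)·1 + (7/11)·(1/2) = 15/22.
By Bayes' rule, P(Durable | the warranty) = (4/11) / (15/22) = 8/15.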